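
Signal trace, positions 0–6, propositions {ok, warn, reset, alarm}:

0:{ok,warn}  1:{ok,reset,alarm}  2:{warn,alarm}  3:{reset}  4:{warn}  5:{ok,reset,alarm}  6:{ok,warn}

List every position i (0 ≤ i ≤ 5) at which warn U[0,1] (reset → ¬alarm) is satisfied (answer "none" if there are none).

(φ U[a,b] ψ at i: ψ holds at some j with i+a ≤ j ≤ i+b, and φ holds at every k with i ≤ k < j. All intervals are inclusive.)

0, 2, 3, 4

Evaluate at each i in [0,5]:
  i=0: ✓ (rhs at j=0)
  i=1: ✗ (lhs fails at k=1 before rhs at j=2)
  i=2: ✓ (rhs at j=2)
  i=3: ✓ (rhs at j=3)
  i=4: ✓ (rhs at j=4)
  i=5: ✗ (lhs fails at k=5 before rhs at j=6)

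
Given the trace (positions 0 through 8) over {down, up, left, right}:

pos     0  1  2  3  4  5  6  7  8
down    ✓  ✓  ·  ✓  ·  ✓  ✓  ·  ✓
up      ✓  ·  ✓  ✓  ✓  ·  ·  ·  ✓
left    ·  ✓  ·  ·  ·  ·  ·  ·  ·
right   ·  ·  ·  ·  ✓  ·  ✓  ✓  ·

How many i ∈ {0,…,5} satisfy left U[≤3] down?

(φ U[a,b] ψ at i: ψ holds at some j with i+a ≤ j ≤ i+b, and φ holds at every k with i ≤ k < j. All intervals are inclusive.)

Evaluate at each i in [0,5]:
  i=0: ✓ (rhs at j=0)
  i=1: ✓ (rhs at j=1)
  i=2: ✗ (lhs fails at k=2 before rhs at j=3)
  i=3: ✓ (rhs at j=3)
  i=4: ✗ (lhs fails at k=4 before rhs at j=5)
  i=5: ✓ (rhs at j=5)
Positions where it holds: {0, 1, 3, 5} → 4.

4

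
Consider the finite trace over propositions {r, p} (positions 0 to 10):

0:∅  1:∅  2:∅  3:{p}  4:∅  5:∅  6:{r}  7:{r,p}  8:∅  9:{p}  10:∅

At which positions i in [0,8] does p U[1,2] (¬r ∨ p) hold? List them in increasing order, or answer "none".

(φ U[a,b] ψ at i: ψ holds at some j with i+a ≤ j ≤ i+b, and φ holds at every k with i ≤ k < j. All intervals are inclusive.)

Evaluate at each i in [0,8]:
  i=0: ✗ (lhs fails at k=0 before rhs at j=1)
  i=1: ✗ (lhs fails at k=1 before rhs at j=2)
  i=2: ✗ (lhs fails at k=2 before rhs at j=3)
  i=3: ✓ (rhs at j=4; lhs holds on [3,3])
  i=4: ✗ (lhs fails at k=4 before rhs at j=5)
  i=5: ✗ (lhs fails at k=5 before rhs at j=7)
  i=6: ✗ (lhs fails at k=6 before rhs at j=7)
  i=7: ✓ (rhs at j=8; lhs holds on [7,7])
  i=8: ✗ (lhs fails at k=8 before rhs at j=9)

3, 7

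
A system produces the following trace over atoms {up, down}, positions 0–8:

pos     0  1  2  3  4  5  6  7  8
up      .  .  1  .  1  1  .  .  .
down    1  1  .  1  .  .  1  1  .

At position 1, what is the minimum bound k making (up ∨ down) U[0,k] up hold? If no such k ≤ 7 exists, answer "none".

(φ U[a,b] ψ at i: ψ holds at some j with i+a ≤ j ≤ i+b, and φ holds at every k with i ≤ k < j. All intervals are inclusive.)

Need earliest j ≥ 1 with up, and (up ∨ down) at every k in [1,j-1].
  j=1: rhs fails.
  j=2: rhs holds; lhs holds on [1,1]. k = 1.

1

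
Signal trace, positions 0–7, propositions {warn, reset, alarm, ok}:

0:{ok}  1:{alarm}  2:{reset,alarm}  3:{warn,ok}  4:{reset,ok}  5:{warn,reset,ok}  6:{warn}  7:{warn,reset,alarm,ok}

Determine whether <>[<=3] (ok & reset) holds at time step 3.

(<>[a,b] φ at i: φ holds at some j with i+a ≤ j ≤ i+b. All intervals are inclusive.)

Check (ok & reset) at each j in [3,6]:
  j=3: false
  j=4: true
  j=5: true
  j=6: false
Found at j=4 → formula holds.

True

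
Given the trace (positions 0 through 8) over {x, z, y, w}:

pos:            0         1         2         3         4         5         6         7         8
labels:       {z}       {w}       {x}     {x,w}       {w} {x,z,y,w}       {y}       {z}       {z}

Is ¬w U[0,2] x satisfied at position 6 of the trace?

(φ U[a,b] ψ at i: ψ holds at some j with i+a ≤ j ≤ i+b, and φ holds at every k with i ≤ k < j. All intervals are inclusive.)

No

Need some j in [6,8] with x, and ¬w at every k in [6,j-1].
  j=6: x false.
  j=7: x false.
  j=8: x false.
No j in the window works → until fails.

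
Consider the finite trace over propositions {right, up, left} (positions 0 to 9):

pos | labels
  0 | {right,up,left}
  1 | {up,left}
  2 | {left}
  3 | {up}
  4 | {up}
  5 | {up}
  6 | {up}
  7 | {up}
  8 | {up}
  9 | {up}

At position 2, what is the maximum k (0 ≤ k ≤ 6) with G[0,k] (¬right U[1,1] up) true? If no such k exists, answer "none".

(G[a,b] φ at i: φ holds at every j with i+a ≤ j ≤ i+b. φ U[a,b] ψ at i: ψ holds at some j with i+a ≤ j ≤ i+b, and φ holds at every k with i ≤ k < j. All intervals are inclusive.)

6

(¬right U[1,1] up) must hold from j=2 onward; find where it first fails.
  j=2: holds
  j=3: holds
  j=4: holds
  j=5: holds
  j=6: holds
  j=7: holds
  j=8: holds
Holds through j=8; largest k = 6.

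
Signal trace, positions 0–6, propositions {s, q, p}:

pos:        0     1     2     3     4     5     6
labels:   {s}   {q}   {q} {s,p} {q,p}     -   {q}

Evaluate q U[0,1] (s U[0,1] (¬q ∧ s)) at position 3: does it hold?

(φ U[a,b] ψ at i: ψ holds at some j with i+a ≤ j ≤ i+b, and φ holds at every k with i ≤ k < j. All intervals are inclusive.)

Need some j in [3,4] with (s U[0,1] (¬q ∧ s)), and q at every k in [3,j-1].
  j=3: (s U[0,1] (¬q ∧ s)) holds; no prefix to check → satisfied.

Holds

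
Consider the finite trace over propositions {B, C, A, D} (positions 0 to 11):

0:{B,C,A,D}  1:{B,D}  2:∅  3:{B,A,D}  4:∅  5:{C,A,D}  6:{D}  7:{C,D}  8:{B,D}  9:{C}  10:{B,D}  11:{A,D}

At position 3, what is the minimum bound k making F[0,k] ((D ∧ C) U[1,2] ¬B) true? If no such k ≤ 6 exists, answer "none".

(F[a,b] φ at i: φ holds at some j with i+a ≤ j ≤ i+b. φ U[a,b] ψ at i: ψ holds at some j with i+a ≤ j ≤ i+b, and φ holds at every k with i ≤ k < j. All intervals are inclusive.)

2

Scan j = 3,4,… for ((D ∧ C) U[1,2] ¬B):
  j=3: fails
  j=4: fails
  j=5: holds
First hit at j=5, so smallest k = 5-3 = 2.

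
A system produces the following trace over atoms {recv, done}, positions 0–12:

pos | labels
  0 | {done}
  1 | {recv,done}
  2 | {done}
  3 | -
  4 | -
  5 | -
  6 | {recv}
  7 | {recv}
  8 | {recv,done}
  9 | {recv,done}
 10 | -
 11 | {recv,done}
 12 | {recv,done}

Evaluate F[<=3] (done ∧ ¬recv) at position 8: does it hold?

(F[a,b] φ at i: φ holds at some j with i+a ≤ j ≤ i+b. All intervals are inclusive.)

False

Check (done ∧ ¬recv) at each j in [8,11]:
  j=8: false
  j=9: false
  j=10: false
  j=11: false
No position in the window satisfies it → formula fails.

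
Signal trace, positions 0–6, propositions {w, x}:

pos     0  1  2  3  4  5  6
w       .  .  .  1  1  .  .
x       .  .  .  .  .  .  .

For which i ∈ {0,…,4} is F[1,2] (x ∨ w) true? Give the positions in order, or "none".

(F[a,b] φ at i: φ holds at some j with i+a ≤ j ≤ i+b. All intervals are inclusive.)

1, 2, 3

Evaluate at each i in [0,4]:
  i=0: ✗ (none in [1,2])
  i=1: ✓ (witness j=3)
  i=2: ✓ (witness j=3)
  i=3: ✓ (witness j=4)
  i=4: ✗ (none in [5,6])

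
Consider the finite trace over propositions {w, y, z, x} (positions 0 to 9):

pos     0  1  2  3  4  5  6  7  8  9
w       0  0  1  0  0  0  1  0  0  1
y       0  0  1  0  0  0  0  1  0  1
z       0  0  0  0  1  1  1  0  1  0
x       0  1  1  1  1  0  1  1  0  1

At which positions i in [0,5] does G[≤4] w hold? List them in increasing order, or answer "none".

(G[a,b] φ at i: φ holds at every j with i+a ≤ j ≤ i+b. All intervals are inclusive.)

Evaluate at each i in [0,5]:
  i=0: ✗ (fails at j=0)
  i=1: ✗ (fails at j=1)
  i=2: ✗ (fails at j=3)
  i=3: ✗ (fails at j=3)
  i=4: ✗ (fails at j=4)
  i=5: ✗ (fails at j=5)

none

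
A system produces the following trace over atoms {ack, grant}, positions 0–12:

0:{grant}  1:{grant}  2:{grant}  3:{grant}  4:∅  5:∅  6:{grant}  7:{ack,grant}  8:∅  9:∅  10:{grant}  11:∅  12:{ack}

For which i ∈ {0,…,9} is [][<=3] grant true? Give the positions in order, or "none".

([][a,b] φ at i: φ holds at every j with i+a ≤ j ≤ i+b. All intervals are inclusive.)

0

Evaluate at each i in [0,9]:
  i=0: ✓ (all of [0,3])
  i=1: ✗ (fails at j=4)
  i=2: ✗ (fails at j=4)
  i=3: ✗ (fails at j=4)
  i=4: ✗ (fails at j=4)
  i=5: ✗ (fails at j=5)
  i=6: ✗ (fails at j=8)
  i=7: ✗ (fails at j=8)
  i=8: ✗ (fails at j=8)
  i=9: ✗ (fails at j=9)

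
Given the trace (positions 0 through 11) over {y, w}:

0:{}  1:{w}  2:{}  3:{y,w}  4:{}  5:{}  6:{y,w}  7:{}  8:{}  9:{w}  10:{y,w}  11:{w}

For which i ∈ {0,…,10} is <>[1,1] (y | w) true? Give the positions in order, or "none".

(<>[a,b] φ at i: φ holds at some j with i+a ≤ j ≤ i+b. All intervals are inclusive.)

0, 2, 5, 8, 9, 10

Evaluate at each i in [0,10]:
  i=0: ✓ (witness j=1)
  i=1: ✗ (none in [2,2])
  i=2: ✓ (witness j=3)
  i=3: ✗ (none in [4,4])
  i=4: ✗ (none in [5,5])
  i=5: ✓ (witness j=6)
  i=6: ✗ (none in [7,7])
  i=7: ✗ (none in [8,8])
  i=8: ✓ (witness j=9)
  i=9: ✓ (witness j=10)
  i=10: ✓ (witness j=11)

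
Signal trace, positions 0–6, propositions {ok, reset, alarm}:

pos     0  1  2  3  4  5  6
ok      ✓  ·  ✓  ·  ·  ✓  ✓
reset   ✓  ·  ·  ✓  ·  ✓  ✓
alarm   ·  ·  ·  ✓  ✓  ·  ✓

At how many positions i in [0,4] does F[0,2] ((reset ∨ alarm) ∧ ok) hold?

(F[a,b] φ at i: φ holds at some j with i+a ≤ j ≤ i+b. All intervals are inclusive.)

3

Evaluate at each i in [0,4]:
  i=0: ✓ (witness j=0)
  i=1: ✗ (none in [1,3])
  i=2: ✗ (none in [2,4])
  i=3: ✓ (witness j=5)
  i=4: ✓ (witness j=5)
Positions where it holds: {0, 3, 4} → 3.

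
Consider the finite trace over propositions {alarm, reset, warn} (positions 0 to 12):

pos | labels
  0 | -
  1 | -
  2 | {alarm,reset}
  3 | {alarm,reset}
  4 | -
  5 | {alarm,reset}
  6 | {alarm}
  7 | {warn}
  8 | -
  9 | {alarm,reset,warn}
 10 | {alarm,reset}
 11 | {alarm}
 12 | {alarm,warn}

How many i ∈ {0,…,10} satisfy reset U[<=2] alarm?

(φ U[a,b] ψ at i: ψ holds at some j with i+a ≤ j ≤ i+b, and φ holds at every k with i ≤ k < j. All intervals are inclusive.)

Evaluate at each i in [0,10]:
  i=0: ✗ (lhs fails at k=0 before rhs at j=2)
  i=1: ✗ (lhs fails at k=1 before rhs at j=2)
  i=2: ✓ (rhs at j=2)
  i=3: ✓ (rhs at j=3)
  i=4: ✗ (lhs fails at k=4 before rhs at j=5)
  i=5: ✓ (rhs at j=5)
  i=6: ✓ (rhs at j=6)
  i=7: ✗ (lhs fails at k=7 before rhs at j=9)
  i=8: ✗ (lhs fails at k=8 before rhs at j=9)
  i=9: ✓ (rhs at j=9)
  i=10: ✓ (rhs at j=10)
Positions where it holds: {2, 3, 5, 6, 9, 10} → 6.

6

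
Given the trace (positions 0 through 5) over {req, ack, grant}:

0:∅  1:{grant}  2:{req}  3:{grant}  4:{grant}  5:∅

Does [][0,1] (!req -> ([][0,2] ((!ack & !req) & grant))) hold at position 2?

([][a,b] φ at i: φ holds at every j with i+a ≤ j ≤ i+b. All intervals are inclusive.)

Check (!req -> ([][0,2] ((!ack & !req) & grant))) at every j in [2,3]:
  j=2: antecedent false → ✓
  j=3: antecedent true; consequent fails at 5 → ✗
Fails at j=3 → formula fails.

Does not hold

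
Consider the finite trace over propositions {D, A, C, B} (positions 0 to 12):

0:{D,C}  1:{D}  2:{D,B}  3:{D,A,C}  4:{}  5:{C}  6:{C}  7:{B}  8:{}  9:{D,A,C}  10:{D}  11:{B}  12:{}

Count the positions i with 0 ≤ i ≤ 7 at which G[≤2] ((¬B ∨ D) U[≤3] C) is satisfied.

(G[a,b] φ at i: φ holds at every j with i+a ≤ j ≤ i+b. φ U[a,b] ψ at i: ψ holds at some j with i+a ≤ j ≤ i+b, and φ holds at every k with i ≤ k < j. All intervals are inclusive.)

Evaluate at each i in [0,7]:
  i=0: ✓ (all of [0,2])
  i=1: ✓ (all of [1,3])
  i=2: ✓ (all of [2,4])
  i=3: ✓ (all of [3,5])
  i=4: ✓ (all of [4,6])
  i=5: ✗ (fails at j=7)
  i=6: ✗ (fails at j=7)
  i=7: ✗ (fails at j=7)
Positions where it holds: {0, 1, 2, 3, 4} → 5.

5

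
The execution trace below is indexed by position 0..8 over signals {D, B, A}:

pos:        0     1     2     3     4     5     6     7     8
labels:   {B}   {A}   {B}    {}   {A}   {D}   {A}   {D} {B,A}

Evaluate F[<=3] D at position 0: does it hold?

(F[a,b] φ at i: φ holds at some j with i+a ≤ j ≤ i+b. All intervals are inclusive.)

Check D at each j in [0,3]:
  j=0: false
  j=1: false
  j=2: false
  j=3: false
No position in the window satisfies it → formula fails.

No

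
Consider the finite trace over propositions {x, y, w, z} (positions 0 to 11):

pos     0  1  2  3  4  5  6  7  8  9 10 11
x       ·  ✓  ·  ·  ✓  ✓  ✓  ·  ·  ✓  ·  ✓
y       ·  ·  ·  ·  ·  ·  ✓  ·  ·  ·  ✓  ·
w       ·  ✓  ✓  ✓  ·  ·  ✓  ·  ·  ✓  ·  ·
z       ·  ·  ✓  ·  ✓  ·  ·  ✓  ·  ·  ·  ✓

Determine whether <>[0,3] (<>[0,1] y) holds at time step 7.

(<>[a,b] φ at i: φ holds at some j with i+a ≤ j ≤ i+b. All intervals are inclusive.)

Check <>[0,1] y at each j in [7,10]:
  j=7: fails (none in [7,8])
  j=8: fails (none in [8,9])
  j=9: holds (witness at 10)
  j=10: holds (witness at 10)
Found at j=9 → formula holds.

Yes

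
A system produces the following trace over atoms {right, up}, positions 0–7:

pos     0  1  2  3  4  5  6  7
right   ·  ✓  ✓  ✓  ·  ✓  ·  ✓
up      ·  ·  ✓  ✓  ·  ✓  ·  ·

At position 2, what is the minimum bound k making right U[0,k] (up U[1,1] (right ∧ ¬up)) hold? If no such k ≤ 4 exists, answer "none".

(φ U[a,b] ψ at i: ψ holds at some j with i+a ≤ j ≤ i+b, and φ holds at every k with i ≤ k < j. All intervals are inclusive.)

none

Need earliest j ≥ 2 with (up U[1,1] (right ∧ ¬up)), and right at every k in [2,j-1].
  j=2: rhs fails.
  j=3: rhs fails.
  j=4: rhs fails.
  j=5: rhs fails.
  j=6: rhs fails.
No witness within the range → none.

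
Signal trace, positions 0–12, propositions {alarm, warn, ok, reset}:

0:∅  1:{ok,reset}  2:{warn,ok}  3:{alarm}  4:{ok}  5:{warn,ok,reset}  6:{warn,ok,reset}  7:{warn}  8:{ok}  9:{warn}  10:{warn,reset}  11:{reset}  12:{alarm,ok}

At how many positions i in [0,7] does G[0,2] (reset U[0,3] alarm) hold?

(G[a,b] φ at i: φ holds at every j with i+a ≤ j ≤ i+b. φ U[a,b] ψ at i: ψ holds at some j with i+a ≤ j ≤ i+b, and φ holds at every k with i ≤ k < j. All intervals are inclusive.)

0

Evaluate at each i in [0,7]:
  i=0: ✗ (fails at j=0)
  i=1: ✗ (fails at j=1)
  i=2: ✗ (fails at j=2)
  i=3: ✗ (fails at j=4)
  i=4: ✗ (fails at j=4)
  i=5: ✗ (fails at j=5)
  i=6: ✗ (fails at j=6)
  i=7: ✗ (fails at j=7)
Positions where it holds: {} → 0.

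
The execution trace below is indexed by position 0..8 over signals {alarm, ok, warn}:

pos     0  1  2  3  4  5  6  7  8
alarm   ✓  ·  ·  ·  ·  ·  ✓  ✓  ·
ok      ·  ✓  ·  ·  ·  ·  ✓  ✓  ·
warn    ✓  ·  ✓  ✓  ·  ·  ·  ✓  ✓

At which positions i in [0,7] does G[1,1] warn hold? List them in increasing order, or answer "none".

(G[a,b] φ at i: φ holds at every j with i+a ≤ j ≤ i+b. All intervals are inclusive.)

Evaluate at each i in [0,7]:
  i=0: ✗ (fails at j=1)
  i=1: ✓ (all of [2,2])
  i=2: ✓ (all of [3,3])
  i=3: ✗ (fails at j=4)
  i=4: ✗ (fails at j=5)
  i=5: ✗ (fails at j=6)
  i=6: ✓ (all of [7,7])
  i=7: ✓ (all of [8,8])

1, 2, 6, 7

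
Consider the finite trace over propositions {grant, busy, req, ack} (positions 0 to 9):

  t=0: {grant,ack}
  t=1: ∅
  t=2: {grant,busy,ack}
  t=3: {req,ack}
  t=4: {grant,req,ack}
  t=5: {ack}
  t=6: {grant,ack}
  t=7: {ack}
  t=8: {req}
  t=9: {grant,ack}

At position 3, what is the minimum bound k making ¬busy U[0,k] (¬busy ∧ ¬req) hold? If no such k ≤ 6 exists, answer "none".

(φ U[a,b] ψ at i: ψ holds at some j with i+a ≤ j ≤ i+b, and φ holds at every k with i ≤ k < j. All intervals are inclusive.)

2

Need earliest j ≥ 3 with (¬busy ∧ ¬req), and ¬busy at every k in [3,j-1].
  j=3: rhs fails.
  j=4: rhs fails.
  j=5: rhs holds; lhs holds on [3,4]. k = 2.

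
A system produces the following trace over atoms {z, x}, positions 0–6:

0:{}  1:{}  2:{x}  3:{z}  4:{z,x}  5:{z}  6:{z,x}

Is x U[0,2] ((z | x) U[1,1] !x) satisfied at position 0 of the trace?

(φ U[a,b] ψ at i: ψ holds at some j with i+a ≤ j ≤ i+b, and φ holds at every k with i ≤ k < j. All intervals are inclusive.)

False

Need some j in [0,2] with ((z | x) U[1,1] !x), and x at every k in [0,j-1].
  j=0: ((z | x) U[1,1] !x) — fails.
  j=1: ((z | x) U[1,1] !x) — fails.
  j=2: ((z | x) U[1,1] !x) holds, but x fails at k=0 → not this j.
No j in the window works → until fails.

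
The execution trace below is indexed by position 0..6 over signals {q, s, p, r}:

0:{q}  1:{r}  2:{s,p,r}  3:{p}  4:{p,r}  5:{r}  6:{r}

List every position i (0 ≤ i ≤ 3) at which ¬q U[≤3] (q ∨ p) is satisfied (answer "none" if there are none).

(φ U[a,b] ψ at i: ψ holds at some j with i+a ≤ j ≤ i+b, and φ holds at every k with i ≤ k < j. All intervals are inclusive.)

Evaluate at each i in [0,3]:
  i=0: ✓ (rhs at j=0)
  i=1: ✓ (rhs at j=2; lhs holds on [1,1])
  i=2: ✓ (rhs at j=2)
  i=3: ✓ (rhs at j=3)

0, 1, 2, 3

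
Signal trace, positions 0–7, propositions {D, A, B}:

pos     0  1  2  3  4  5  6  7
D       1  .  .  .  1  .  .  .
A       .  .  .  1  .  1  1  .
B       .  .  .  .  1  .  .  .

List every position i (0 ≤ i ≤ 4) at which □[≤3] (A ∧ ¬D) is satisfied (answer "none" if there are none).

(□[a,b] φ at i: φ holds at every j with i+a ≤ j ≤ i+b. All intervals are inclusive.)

none

Evaluate at each i in [0,4]:
  i=0: ✗ (fails at j=0)
  i=1: ✗ (fails at j=1)
  i=2: ✗ (fails at j=2)
  i=3: ✗ (fails at j=4)
  i=4: ✗ (fails at j=4)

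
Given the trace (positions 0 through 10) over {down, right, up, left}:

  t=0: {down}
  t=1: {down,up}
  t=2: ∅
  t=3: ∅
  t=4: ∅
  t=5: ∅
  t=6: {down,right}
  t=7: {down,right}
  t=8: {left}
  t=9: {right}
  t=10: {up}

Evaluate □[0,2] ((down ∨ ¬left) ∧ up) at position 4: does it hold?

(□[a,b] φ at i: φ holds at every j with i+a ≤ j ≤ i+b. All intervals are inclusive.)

Check ((down ∨ ¬left) ∧ up) at every j in [4,6]:
  j=4: false
  j=5: false
  j=6: false
Fails at j=4 → formula fails.

Does not hold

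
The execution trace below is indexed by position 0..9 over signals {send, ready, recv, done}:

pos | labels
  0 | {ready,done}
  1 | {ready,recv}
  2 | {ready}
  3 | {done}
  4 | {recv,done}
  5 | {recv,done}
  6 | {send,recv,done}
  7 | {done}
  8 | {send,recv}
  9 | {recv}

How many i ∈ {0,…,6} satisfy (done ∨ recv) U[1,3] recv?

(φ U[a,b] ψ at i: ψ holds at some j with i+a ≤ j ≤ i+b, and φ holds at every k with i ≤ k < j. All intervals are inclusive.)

Evaluate at each i in [0,6]:
  i=0: ✓ (rhs at j=1; lhs holds on [0,0])
  i=1: ✗ (lhs fails at k=2 before rhs at j=4)
  i=2: ✗ (lhs fails at k=2 before rhs at j=4)
  i=3: ✓ (rhs at j=4; lhs holds on [3,3])
  i=4: ✓ (rhs at j=5; lhs holds on [4,4])
  i=5: ✓ (rhs at j=6; lhs holds on [5,5])
  i=6: ✓ (rhs at j=8; lhs holds on [6,7])
Positions where it holds: {0, 3, 4, 5, 6} → 5.

5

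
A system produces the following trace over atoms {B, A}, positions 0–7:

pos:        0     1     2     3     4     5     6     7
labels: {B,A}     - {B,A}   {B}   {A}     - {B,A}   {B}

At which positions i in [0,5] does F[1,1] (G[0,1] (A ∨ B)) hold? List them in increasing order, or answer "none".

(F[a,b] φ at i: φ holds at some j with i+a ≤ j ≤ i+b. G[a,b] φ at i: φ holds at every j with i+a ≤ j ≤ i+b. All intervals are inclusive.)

Evaluate at each i in [0,5]:
  i=0: ✗ (none in [1,1])
  i=1: ✓ (witness j=2)
  i=2: ✓ (witness j=3)
  i=3: ✗ (none in [4,4])
  i=4: ✗ (none in [5,5])
  i=5: ✓ (witness j=6)

1, 2, 5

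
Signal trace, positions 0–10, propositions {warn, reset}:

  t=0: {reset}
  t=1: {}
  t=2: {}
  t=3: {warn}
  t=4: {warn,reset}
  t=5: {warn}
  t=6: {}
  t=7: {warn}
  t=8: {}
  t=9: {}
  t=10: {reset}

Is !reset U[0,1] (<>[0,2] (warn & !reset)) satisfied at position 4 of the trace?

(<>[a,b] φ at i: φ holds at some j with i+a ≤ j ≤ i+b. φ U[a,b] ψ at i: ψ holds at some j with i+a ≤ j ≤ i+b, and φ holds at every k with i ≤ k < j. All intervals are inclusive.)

True

Need some j in [4,5] with <>[0,2] (warn & !reset), and !reset at every k in [4,j-1].
  j=4: <>[0,2] (warn & !reset) holds; no prefix to check → satisfied.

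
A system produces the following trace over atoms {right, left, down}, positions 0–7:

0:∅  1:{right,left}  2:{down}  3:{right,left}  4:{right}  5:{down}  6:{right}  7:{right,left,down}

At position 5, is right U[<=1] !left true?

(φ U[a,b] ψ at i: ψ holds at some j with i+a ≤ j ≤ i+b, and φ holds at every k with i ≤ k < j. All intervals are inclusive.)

Need some j in [5,6] with !left, and right at every k in [5,j-1].
  j=5: !left holds; no prefix to check → satisfied.

Holds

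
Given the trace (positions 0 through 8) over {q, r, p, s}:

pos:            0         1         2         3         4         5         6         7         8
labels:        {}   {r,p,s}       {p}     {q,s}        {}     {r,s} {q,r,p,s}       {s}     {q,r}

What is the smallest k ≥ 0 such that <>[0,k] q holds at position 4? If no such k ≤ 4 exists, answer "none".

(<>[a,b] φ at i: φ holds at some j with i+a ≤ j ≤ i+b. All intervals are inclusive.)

2

Scan j = 4,5,… for q:
  j=4: fails
  j=5: fails
  j=6: holds
First hit at j=6, so smallest k = 6-4 = 2.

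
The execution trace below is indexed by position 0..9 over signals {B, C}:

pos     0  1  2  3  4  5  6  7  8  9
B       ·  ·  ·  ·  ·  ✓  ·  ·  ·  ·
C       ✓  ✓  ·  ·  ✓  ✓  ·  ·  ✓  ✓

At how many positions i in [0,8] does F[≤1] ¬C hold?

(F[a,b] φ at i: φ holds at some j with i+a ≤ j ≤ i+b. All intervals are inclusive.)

6

Evaluate at each i in [0,8]:
  i=0: ✗ (none in [0,1])
  i=1: ✓ (witness j=2)
  i=2: ✓ (witness j=2)
  i=3: ✓ (witness j=3)
  i=4: ✗ (none in [4,5])
  i=5: ✓ (witness j=6)
  i=6: ✓ (witness j=6)
  i=7: ✓ (witness j=7)
  i=8: ✗ (none in [8,9])
Positions where it holds: {1, 2, 3, 5, 6, 7} → 6.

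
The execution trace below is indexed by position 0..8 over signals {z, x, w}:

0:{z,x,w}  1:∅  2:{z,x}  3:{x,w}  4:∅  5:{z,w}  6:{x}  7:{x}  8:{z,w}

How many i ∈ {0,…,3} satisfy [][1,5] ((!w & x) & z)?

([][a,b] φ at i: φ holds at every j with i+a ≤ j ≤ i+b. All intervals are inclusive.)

Evaluate at each i in [0,3]:
  i=0: ✗ (fails at j=1)
  i=1: ✗ (fails at j=3)
  i=2: ✗ (fails at j=3)
  i=3: ✗ (fails at j=4)
Positions where it holds: {} → 0.

0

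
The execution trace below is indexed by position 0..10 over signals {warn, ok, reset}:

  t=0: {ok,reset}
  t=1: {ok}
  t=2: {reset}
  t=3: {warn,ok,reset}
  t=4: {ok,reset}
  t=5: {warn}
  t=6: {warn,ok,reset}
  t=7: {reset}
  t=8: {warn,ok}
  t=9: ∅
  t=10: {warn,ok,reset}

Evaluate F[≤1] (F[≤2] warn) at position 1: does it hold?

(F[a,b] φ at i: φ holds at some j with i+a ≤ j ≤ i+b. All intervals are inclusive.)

Check F[≤2] warn at each j in [1,2]:
  j=1: holds (witness at 3)
  j=2: holds (witness at 3)
Found at j=1 → formula holds.

True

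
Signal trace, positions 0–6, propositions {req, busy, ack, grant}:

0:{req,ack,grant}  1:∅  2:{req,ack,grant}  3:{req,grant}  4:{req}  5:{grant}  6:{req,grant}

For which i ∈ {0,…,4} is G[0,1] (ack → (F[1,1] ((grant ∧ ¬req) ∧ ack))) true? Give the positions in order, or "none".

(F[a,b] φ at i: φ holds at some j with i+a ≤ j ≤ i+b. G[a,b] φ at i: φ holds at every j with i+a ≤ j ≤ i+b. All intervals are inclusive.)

3, 4

Evaluate at each i in [0,4]:
  i=0: ✗ (fails at j=0)
  i=1: ✗ (fails at j=2)
  i=2: ✗ (fails at j=2)
  i=3: ✓ (all of [3,4])
  i=4: ✓ (all of [4,5])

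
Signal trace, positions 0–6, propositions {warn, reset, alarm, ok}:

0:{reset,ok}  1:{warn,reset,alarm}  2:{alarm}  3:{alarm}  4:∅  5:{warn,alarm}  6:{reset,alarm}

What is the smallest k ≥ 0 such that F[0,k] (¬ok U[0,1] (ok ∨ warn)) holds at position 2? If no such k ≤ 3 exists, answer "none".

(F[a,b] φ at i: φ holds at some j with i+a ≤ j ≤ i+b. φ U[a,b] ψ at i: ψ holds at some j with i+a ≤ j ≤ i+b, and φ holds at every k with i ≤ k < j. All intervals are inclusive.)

Scan j = 2,3,… for (¬ok U[0,1] (ok ∨ warn)):
  j=2: fails
  j=3: fails
  j=4: holds
First hit at j=4, so smallest k = 4-2 = 2.

2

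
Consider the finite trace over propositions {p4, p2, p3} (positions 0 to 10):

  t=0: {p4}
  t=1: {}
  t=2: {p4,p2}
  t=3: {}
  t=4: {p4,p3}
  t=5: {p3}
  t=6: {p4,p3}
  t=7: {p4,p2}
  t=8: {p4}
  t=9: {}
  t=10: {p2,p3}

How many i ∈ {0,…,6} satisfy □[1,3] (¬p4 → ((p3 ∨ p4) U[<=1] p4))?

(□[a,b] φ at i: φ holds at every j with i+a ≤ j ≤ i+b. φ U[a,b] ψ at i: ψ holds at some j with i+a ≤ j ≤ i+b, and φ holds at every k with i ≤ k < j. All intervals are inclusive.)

Evaluate at each i in [0,6]:
  i=0: ✗ (fails at j=1)
  i=1: ✗ (fails at j=3)
  i=2: ✗ (fails at j=3)
  i=3: ✓ (all of [4,6])
  i=4: ✓ (all of [5,7])
  i=5: ✓ (all of [6,8])
  i=6: ✗ (fails at j=9)
Positions where it holds: {3, 4, 5} → 3.

3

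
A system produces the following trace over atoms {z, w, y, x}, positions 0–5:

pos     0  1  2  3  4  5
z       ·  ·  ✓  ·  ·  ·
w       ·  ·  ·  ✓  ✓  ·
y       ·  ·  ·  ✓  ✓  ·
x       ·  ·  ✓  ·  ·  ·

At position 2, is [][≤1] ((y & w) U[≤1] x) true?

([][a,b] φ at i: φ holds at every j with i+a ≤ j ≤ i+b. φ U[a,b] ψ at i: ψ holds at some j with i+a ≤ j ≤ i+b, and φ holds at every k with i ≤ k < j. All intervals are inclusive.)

Check ((y & w) U[≤1] x) at every j in [2,3]:
  j=2: holds
  j=3: fails
Fails at j=3 → formula fails.

No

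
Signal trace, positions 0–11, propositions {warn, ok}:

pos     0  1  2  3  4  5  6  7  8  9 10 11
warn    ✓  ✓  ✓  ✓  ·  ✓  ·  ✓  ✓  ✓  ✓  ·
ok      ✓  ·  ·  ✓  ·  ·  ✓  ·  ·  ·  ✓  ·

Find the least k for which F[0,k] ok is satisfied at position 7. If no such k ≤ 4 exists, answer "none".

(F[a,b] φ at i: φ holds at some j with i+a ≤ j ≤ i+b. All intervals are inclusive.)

Scan j = 7,8,… for ok:
  j=7: fails
  j=8: fails
  j=9: fails
  j=10: holds
First hit at j=10, so smallest k = 10-7 = 3.

3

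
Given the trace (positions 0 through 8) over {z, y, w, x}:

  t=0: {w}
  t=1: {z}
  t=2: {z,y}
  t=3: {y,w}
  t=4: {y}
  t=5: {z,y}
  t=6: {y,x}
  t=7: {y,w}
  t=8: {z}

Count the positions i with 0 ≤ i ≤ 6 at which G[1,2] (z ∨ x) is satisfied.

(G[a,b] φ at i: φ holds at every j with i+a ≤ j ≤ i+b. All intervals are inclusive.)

Evaluate at each i in [0,6]:
  i=0: ✓ (all of [1,2])
  i=1: ✗ (fails at j=3)
  i=2: ✗ (fails at j=3)
  i=3: ✗ (fails at j=4)
  i=4: ✓ (all of [5,6])
  i=5: ✗ (fails at j=7)
  i=6: ✗ (fails at j=7)
Positions where it holds: {0, 4} → 2.

2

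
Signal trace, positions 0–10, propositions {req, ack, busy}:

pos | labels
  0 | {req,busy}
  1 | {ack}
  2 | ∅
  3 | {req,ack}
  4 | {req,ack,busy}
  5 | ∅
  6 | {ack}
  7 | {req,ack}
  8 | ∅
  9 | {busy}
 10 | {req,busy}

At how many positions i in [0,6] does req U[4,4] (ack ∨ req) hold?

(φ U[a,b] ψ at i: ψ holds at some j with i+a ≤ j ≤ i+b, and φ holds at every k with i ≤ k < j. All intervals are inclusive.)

0

Evaluate at each i in [0,6]:
  i=0: ✗ (lhs fails at k=1 before rhs at j=4)
  i=1: ✗ (no rhs in [5,5])
  i=2: ✗ (lhs fails at k=2 before rhs at j=6)
  i=3: ✗ (lhs fails at k=5 before rhs at j=7)
  i=4: ✗ (no rhs in [8,8])
  i=5: ✗ (no rhs in [9,9])
  i=6: ✗ (lhs fails at k=6 before rhs at j=10)
Positions where it holds: {} → 0.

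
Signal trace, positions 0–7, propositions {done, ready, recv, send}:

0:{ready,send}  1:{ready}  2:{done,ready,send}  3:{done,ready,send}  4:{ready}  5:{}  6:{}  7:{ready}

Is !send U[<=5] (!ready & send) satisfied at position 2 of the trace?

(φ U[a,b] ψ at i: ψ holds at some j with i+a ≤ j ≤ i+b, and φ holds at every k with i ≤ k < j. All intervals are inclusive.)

No

Need some j in [2,7] with (!ready & send), and !send at every k in [2,j-1].
  j=2: (!ready & send) false.
  j=3: (!ready & send) false.
  j=4: (!ready & send) false.
  j=5: (!ready & send) false.
  j=6: (!ready & send) false.
  j=7: (!ready & send) false.
No j in the window works → until fails.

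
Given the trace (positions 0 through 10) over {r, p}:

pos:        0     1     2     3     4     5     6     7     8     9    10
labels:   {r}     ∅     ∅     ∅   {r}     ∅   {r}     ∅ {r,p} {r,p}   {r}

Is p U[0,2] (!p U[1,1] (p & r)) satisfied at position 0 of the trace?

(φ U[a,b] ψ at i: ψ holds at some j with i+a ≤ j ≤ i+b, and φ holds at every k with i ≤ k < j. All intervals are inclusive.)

Need some j in [0,2] with (!p U[1,1] (p & r)), and p at every k in [0,j-1].
  j=0: (!p U[1,1] (p & r)) — fails.
  j=1: (!p U[1,1] (p & r)) — fails.
  j=2: (!p U[1,1] (p & r)) — fails.
No j in the window works → until fails.

No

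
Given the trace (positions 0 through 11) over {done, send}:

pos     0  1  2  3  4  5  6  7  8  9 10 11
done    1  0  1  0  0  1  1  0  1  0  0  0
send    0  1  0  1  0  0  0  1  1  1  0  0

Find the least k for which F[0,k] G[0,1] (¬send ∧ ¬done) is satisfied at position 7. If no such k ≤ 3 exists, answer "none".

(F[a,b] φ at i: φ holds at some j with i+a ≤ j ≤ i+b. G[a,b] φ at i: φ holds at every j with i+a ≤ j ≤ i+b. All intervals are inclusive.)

3

Scan j = 7,8,… for G[0,1] (¬send ∧ ¬done):
  j=7: fails
  j=8: fails
  j=9: fails
  j=10: holds
First hit at j=10, so smallest k = 10-7 = 3.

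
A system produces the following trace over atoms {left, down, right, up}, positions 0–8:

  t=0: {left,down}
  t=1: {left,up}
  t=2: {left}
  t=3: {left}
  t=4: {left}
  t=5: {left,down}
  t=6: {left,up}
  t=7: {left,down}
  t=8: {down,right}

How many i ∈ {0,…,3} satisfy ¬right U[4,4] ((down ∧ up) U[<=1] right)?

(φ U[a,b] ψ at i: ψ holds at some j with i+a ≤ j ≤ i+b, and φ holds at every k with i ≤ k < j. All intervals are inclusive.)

Evaluate at each i in [0,3]:
  i=0: ✗ (no rhs in [4,4])
  i=1: ✗ (no rhs in [5,5])
  i=2: ✗ (no rhs in [6,6])
  i=3: ✗ (no rhs in [7,7])
Positions where it holds: {} → 0.

0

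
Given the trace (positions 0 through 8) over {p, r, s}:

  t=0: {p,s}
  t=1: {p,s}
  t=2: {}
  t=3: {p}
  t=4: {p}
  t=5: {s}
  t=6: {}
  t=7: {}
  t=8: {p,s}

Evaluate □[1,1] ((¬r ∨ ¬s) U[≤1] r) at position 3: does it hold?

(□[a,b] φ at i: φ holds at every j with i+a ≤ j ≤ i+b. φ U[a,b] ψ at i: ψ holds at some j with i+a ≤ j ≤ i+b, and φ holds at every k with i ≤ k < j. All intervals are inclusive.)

Check ((¬r ∨ ¬s) U[≤1] r) at every j in [4,4]:
  j=4: fails
Fails at j=4 → formula fails.

False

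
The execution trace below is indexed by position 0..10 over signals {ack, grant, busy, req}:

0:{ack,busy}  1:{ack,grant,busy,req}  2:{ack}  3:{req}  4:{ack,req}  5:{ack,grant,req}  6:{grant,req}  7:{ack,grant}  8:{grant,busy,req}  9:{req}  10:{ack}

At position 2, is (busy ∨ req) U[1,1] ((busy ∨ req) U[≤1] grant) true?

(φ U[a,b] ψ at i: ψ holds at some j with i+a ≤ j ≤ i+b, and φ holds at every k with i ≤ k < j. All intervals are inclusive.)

Does not hold

Need some j in [3,3] with ((busy ∨ req) U[≤1] grant), and (busy ∨ req) at every k in [2,j-1].
  j=3: ((busy ∨ req) U[≤1] grant) — fails.
No j in the window works → until fails.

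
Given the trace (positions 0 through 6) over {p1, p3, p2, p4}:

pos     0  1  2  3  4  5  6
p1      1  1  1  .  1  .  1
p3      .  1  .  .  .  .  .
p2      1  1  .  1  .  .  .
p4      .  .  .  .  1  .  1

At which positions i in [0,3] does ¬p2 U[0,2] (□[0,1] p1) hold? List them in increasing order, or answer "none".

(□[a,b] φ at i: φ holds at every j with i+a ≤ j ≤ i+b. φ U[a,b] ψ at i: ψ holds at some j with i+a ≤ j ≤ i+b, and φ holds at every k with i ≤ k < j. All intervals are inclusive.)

Evaluate at each i in [0,3]:
  i=0: ✓ (rhs at j=0)
  i=1: ✓ (rhs at j=1)
  i=2: ✗ (no rhs in [2,4])
  i=3: ✗ (no rhs in [3,5])

0, 1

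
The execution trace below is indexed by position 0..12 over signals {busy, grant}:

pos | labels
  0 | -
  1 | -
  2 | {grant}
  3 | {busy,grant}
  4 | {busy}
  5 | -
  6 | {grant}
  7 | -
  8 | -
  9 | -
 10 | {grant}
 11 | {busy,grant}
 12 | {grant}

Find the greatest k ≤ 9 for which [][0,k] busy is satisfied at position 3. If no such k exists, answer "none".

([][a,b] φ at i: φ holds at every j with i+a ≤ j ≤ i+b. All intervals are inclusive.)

busy must hold from j=3 onward; find where it first fails.
  j=3: holds
  j=4: holds
  j=5: fails
Holds on [3,4], so largest k = 1.

1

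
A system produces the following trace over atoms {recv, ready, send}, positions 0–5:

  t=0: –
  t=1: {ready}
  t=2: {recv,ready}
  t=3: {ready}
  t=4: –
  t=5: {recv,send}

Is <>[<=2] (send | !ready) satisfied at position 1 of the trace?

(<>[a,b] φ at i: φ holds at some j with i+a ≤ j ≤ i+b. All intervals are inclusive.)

Check (send | !ready) at each j in [1,3]:
  j=1: false
  j=2: false
  j=3: false
No position in the window satisfies it → formula fails.

False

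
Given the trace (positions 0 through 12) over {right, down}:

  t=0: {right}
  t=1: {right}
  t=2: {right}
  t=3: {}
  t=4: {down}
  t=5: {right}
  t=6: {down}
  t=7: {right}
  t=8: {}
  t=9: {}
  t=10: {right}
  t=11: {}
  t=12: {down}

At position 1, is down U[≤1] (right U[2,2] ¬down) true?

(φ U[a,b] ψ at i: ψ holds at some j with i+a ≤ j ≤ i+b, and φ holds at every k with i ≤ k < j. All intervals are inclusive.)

Need some j in [1,2] with (right U[2,2] ¬down), and down at every k in [1,j-1].
  j=1: (right U[2,2] ¬down) holds; no prefix to check → satisfied.

Holds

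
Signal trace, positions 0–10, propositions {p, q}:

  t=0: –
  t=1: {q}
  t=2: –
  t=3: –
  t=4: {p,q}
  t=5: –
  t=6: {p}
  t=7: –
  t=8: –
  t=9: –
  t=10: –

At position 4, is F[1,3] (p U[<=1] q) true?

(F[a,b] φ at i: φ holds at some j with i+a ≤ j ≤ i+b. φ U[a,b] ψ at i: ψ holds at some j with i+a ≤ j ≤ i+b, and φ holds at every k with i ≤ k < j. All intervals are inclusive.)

False

Check (p U[<=1] q) at each j in [5,7]:
  j=5: fails
  j=6: fails
  j=7: fails
No position in the window satisfies it → formula fails.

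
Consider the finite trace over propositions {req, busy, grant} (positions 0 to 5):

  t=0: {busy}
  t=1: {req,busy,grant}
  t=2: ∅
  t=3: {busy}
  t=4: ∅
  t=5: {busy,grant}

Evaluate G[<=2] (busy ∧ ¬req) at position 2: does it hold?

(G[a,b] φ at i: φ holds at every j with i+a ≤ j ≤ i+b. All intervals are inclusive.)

Does not hold

Check (busy ∧ ¬req) at every j in [2,4]:
  j=2: false
  j=3: true
  j=4: false
Fails at j=2 → formula fails.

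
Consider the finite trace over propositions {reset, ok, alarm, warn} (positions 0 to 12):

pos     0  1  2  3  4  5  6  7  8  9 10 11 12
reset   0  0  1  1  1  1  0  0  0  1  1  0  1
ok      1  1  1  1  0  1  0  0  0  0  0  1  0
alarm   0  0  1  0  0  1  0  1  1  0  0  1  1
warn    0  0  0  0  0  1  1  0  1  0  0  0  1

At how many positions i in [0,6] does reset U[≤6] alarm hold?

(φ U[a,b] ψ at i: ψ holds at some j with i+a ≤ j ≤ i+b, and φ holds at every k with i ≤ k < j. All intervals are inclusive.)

Evaluate at each i in [0,6]:
  i=0: ✗ (lhs fails at k=0 before rhs at j=2)
  i=1: ✗ (lhs fails at k=1 before rhs at j=2)
  i=2: ✓ (rhs at j=2)
  i=3: ✓ (rhs at j=5; lhs holds on [3,4])
  i=4: ✓ (rhs at j=5; lhs holds on [4,4])
  i=5: ✓ (rhs at j=5)
  i=6: ✗ (lhs fails at k=6 before rhs at j=7)
Positions where it holds: {2, 3, 4, 5} → 4.

4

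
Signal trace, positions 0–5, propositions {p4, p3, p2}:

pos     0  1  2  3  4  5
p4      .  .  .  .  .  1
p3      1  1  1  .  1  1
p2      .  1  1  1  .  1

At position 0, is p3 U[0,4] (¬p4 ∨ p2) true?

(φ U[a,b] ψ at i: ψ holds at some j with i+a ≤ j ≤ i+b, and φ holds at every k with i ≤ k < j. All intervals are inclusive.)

Need some j in [0,4] with (¬p4 ∨ p2), and p3 at every k in [0,j-1].
  j=0: (¬p4 ∨ p2) holds; no prefix to check → satisfied.

True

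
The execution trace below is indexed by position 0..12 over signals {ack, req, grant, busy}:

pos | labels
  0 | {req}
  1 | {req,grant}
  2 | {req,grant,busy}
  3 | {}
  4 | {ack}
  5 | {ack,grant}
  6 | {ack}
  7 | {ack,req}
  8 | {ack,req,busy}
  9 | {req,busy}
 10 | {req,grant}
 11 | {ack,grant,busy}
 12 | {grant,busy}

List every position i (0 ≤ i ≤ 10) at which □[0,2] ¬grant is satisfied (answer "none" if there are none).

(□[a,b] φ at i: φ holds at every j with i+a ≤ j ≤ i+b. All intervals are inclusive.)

Evaluate at each i in [0,10]:
  i=0: ✗ (fails at j=1)
  i=1: ✗ (fails at j=1)
  i=2: ✗ (fails at j=2)
  i=3: ✗ (fails at j=5)
  i=4: ✗ (fails at j=5)
  i=5: ✗ (fails at j=5)
  i=6: ✓ (all of [6,8])
  i=7: ✓ (all of [7,9])
  i=8: ✗ (fails at j=10)
  i=9: ✗ (fails at j=10)
  i=10: ✗ (fails at j=10)

6, 7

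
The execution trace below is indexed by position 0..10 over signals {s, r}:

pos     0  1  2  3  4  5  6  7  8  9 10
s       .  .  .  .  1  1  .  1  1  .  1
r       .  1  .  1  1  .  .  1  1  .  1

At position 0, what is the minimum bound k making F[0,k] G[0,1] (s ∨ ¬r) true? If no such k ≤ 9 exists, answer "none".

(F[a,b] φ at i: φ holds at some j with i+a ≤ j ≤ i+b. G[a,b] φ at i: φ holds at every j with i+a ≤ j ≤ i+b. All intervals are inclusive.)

Scan j = 0,1,… for G[0,1] (s ∨ ¬r):
  j=0: fails
  j=1: fails
  j=2: fails
  j=3: fails
  j=4: holds
First hit at j=4, so smallest k = 4-0 = 4.

4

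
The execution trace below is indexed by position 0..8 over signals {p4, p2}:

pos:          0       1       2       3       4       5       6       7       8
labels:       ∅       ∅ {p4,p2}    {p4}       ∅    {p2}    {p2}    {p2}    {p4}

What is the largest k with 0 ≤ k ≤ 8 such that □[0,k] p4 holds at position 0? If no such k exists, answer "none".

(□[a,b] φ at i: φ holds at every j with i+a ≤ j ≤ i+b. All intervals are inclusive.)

none

p4 must hold from j=0 onward; find where it first fails.
  j=0: fails → no k works.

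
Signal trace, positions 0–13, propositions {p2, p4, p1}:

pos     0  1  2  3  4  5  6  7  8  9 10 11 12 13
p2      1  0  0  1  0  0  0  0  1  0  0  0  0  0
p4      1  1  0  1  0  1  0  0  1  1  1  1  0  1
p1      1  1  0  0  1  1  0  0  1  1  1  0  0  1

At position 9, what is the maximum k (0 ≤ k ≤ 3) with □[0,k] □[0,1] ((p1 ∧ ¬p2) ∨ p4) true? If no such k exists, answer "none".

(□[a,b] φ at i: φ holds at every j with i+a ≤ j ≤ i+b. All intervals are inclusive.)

□[0,1] ((p1 ∧ ¬p2) ∨ p4) must hold from j=9 onward; find where it first fails.
  j=9: holds
  j=10: holds
  j=11: fails
Holds on [9,10], so largest k = 1.

1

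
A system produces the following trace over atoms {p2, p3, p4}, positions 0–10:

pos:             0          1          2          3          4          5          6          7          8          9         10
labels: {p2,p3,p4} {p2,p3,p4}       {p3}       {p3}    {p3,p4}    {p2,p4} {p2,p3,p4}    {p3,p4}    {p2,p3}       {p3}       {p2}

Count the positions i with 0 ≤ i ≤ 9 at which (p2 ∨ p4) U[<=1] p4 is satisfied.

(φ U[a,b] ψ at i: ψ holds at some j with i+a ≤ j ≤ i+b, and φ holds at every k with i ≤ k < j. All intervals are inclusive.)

6

Evaluate at each i in [0,9]:
  i=0: ✓ (rhs at j=0)
  i=1: ✓ (rhs at j=1)
  i=2: ✗ (no rhs in [2,3])
  i=3: ✗ (lhs fails at k=3 before rhs at j=4)
  i=4: ✓ (rhs at j=4)
  i=5: ✓ (rhs at j=5)
  i=6: ✓ (rhs at j=6)
  i=7: ✓ (rhs at j=7)
  i=8: ✗ (no rhs in [8,9])
  i=9: ✗ (no rhs in [9,10])
Positions where it holds: {0, 1, 4, 5, 6, 7} → 6.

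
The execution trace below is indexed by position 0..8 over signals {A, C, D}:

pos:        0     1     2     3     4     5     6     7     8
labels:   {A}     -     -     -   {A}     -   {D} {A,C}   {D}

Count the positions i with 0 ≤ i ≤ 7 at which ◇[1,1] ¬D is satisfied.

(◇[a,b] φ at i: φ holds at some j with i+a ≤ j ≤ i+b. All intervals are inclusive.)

6

Evaluate at each i in [0,7]:
  i=0: ✓ (witness j=1)
  i=1: ✓ (witness j=2)
  i=2: ✓ (witness j=3)
  i=3: ✓ (witness j=4)
  i=4: ✓ (witness j=5)
  i=5: ✗ (none in [6,6])
  i=6: ✓ (witness j=7)
  i=7: ✗ (none in [8,8])
Positions where it holds: {0, 1, 2, 3, 4, 6} → 6.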